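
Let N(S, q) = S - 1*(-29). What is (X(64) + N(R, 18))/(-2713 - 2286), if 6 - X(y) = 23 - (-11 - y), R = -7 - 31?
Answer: 101/4999 ≈ 0.020204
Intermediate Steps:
R = -38
N(S, q) = 29 + S (N(S, q) = S + 29 = 29 + S)
X(y) = -28 - y (X(y) = 6 - (23 - (-11 - y)) = 6 - (23 + (11 + y)) = 6 - (34 + y) = 6 + (-34 - y) = -28 - y)
(X(64) + N(R, 18))/(-2713 - 2286) = ((-28 - 1*64) + (29 - 38))/(-2713 - 2286) = ((-28 - 64) - 9)/(-4999) = (-92 - 9)*(-1/4999) = -101*(-1/4999) = 101/4999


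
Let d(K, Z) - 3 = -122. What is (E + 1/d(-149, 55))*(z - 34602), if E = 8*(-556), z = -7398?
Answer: 3175878000/17 ≈ 1.8682e+8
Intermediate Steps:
d(K, Z) = -119 (d(K, Z) = 3 - 122 = -119)
E = -4448
(E + 1/d(-149, 55))*(z - 34602) = (-4448 + 1/(-119))*(-7398 - 34602) = (-4448 - 1/119)*(-42000) = -529313/119*(-42000) = 3175878000/17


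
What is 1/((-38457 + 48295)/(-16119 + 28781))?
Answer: 6331/4919 ≈ 1.2871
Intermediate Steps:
1/((-38457 + 48295)/(-16119 + 28781)) = 1/(9838/12662) = 1/(9838*(1/12662)) = 1/(4919/6331) = 6331/4919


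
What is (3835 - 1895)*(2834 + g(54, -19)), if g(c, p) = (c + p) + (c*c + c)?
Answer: 11327660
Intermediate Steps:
g(c, p) = p + c² + 2*c (g(c, p) = (c + p) + (c² + c) = (c + p) + (c + c²) = p + c² + 2*c)
(3835 - 1895)*(2834 + g(54, -19)) = (3835 - 1895)*(2834 + (-19 + 54² + 2*54)) = 1940*(2834 + (-19 + 2916 + 108)) = 1940*(2834 + 3005) = 1940*5839 = 11327660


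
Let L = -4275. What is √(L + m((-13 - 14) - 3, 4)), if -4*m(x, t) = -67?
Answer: I*√17033/2 ≈ 65.255*I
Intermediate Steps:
m(x, t) = 67/4 (m(x, t) = -¼*(-67) = 67/4)
√(L + m((-13 - 14) - 3, 4)) = √(-4275 + 67/4) = √(-17033/4) = I*√17033/2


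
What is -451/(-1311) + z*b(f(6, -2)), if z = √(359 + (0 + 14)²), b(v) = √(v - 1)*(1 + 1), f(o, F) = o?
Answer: 451/1311 + 10*√111 ≈ 105.70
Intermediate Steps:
b(v) = 2*√(-1 + v) (b(v) = √(-1 + v)*2 = 2*√(-1 + v))
z = √555 (z = √(359 + 14²) = √(359 + 196) = √555 ≈ 23.558)
-451/(-1311) + z*b(f(6, -2)) = -451/(-1311) + √555*(2*√(-1 + 6)) = -451*(-1/1311) + √555*(2*√5) = 451/1311 + 10*√111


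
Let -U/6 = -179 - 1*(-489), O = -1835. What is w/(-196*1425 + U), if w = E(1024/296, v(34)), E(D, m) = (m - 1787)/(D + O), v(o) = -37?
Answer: -2812/793890405 ≈ -3.5420e-6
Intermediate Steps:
U = -1860 (U = -6*(-179 - 1*(-489)) = -6*(-179 + 489) = -6*310 = -1860)
E(D, m) = (-1787 + m)/(-1835 + D) (E(D, m) = (m - 1787)/(D - 1835) = (-1787 + m)/(-1835 + D))
w = 22496/22589 (w = (-1787 - 37)/(-1835 + 1024/296) = -1824/(-1835 + 1024*(1/296)) = -1824/(-1835 + 128/37) = -1824/(-67767/37) = -37/67767*(-1824) = 22496/22589 ≈ 0.99588)
w/(-196*1425 + U) = 22496/(22589*(-196*1425 - 1860)) = 22496/(22589*(-279300 - 1860)) = (22496/22589)/(-281160) = (22496/22589)*(-1/281160) = -2812/793890405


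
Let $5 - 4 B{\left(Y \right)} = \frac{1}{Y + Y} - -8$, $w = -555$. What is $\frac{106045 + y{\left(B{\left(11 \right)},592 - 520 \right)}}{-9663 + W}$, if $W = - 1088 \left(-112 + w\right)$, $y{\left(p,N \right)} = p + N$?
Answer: $\frac{9338229}{63010904} \approx 0.1482$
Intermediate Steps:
$B{\left(Y \right)} = - \frac{3}{4} - \frac{1}{8 Y}$ ($B{\left(Y \right)} = \frac{5}{4} - \frac{\frac{1}{Y + Y} - -8}{4} = \frac{5}{4} - \frac{\frac{1}{2 Y} + 8}{4} = \frac{5}{4} - \frac{8 + \frac{1}{2 Y}}{4} = \frac{5}{4} - \left(2 + \frac{1}{8 Y}\right) = - \frac{3}{4} - \frac{1}{8 Y}$)
$y{\left(p,N \right)} = N + p$
$W = 725696$ ($W = - 1088 \left(-112 - 555\right) = \left(-1088\right) \left(-667\right) = 725696$)
$\frac{106045 + y{\left(B{\left(11 \right)},592 - 520 \right)}}{-9663 + W} = \frac{106045 + \left(\left(592 - 520\right) + \frac{-1 - 66}{8 \cdot 11}\right)}{-9663 + 725696} = \frac{106045 + \left(\left(592 - 520\right) + \frac{1}{8} \cdot \frac{1}{11} \left(-1 - 66\right)\right)}{716033} = \left(106045 + \left(72 + \frac{1}{8} \cdot \frac{1}{11} \left(-67\right)\right)\right) \frac{1}{716033} = \left(106045 + \left(72 - \frac{67}{88}\right)\right) \frac{1}{716033} = \left(106045 + \frac{6269}{88}\right) \frac{1}{716033} = \frac{9338229}{88} \cdot \frac{1}{716033} = \frac{9338229}{63010904}$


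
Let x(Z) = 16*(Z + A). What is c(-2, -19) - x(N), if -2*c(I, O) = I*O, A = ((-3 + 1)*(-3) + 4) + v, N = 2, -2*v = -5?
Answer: -251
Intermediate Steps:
v = 5/2 (v = -½*(-5) = 5/2 ≈ 2.5000)
A = 25/2 (A = ((-3 + 1)*(-3) + 4) + 5/2 = (-2*(-3) + 4) + 5/2 = (6 + 4) + 5/2 = 10 + 5/2 = 25/2 ≈ 12.500)
x(Z) = 200 + 16*Z (x(Z) = 16*(Z + 25/2) = 16*(25/2 + Z) = 200 + 16*Z)
c(I, O) = -I*O/2
c(-2, -19) - x(N) = -½*(-2)*(-19) - (200 + 16*2) = -19 - (200 + 32) = -19 - 1*232 = -19 - 232 = -251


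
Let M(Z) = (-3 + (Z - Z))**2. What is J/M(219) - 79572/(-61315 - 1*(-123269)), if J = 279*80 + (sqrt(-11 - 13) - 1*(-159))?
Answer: 231991303/92931 + 2*I*sqrt(6)/9 ≈ 2496.4 + 0.54433*I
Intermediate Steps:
M(Z) = 9 (M(Z) = (-3 + 0)**2 = (-3)**2 = 9)
J = 22479 + 2*I*sqrt(6) (J = 22320 + (sqrt(-24) + 159) = 22320 + (2*I*sqrt(6) + 159) = 22320 + (159 + 2*I*sqrt(6)) = 22479 + 2*I*sqrt(6) ≈ 22479.0 + 4.899*I)
J/M(219) - 79572/(-61315 - 1*(-123269)) = (22479 + 2*I*sqrt(6))/9 - 79572/(-61315 - 1*(-123269)) = (22479 + 2*I*sqrt(6))*(1/9) - 79572/(-61315 + 123269) = (7493/3 + 2*I*sqrt(6)/9) - 79572/61954 = (7493/3 + 2*I*sqrt(6)/9) - 79572*1/61954 = (7493/3 + 2*I*sqrt(6)/9) - 39786/30977 = 231991303/92931 + 2*I*sqrt(6)/9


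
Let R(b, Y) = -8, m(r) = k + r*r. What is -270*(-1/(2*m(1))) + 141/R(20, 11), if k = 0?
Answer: 939/8 ≈ 117.38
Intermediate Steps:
m(r) = r² (m(r) = 0 + r*r = 0 + r² = r²)
-270*(-1/(2*m(1))) + 141/R(20, 11) = -270/(1²*(-2)) + 141/(-8) = -270/(1*(-2)) + 141*(-⅛) = -270/(-2) - 141/8 = -270*(-½) - 141/8 = 135 - 141/8 = 939/8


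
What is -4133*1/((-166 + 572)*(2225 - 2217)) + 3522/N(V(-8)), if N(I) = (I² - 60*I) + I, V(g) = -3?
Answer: 1778453/100688 ≈ 17.663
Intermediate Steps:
N(I) = I² - 59*I
-4133*1/((-166 + 572)*(2225 - 2217)) + 3522/N(V(-8)) = -4133*1/((-166 + 572)*(2225 - 2217)) + 3522/((-3*(-59 - 3))) = -4133/(8*406) + 3522/((-3*(-62))) = -4133/3248 + 3522/186 = -4133*1/3248 + 3522*(1/186) = -4133/3248 + 587/31 = 1778453/100688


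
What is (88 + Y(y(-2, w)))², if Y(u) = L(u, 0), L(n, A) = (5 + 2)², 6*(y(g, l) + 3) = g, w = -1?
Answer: 18769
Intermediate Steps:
y(g, l) = -3 + g/6
L(n, A) = 49 (L(n, A) = 7² = 49)
Y(u) = 49
(88 + Y(y(-2, w)))² = (88 + 49)² = 137² = 18769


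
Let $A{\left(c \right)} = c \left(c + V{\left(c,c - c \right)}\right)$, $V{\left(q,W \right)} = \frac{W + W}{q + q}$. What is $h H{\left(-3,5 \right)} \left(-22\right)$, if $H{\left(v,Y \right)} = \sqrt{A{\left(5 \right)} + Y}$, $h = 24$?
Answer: $- 528 \sqrt{30} \approx -2892.0$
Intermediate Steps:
$V{\left(q,W \right)} = \frac{W}{q}$ ($V{\left(q,W \right)} = \frac{2 W}{2 q} = 2 W \frac{1}{2 q} = \frac{W}{q}$)
$A{\left(c \right)} = c^{2}$ ($A{\left(c \right)} = c \left(c + \frac{c - c}{c}\right) = c \left(c + \frac{0}{c}\right) = c \left(c + 0\right) = c c = c^{2}$)
$H{\left(v,Y \right)} = \sqrt{25 + Y}$ ($H{\left(v,Y \right)} = \sqrt{5^{2} + Y} = \sqrt{25 + Y}$)
$h H{\left(-3,5 \right)} \left(-22\right) = 24 \sqrt{25 + 5} \left(-22\right) = 24 \sqrt{30} \left(-22\right) = - 528 \sqrt{30}$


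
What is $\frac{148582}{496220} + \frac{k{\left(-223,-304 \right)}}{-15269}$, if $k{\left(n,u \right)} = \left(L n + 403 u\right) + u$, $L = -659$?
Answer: $- \frac{4855274231}{3788391590} \approx -1.2816$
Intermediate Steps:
$k{\left(n,u \right)} = - 659 n + 404 u$ ($k{\left(n,u \right)} = \left(- 659 n + 403 u\right) + u = - 659 n + 404 u$)
$\frac{148582}{496220} + \frac{k{\left(-223,-304 \right)}}{-15269} = \frac{148582}{496220} + \frac{\left(-659\right) \left(-223\right) + 404 \left(-304\right)}{-15269} = 148582 \cdot \frac{1}{496220} + \left(146957 - 122816\right) \left(- \frac{1}{15269}\right) = \frac{74291}{248110} + 24141 \left(- \frac{1}{15269}\right) = \frac{74291}{248110} - \frac{24141}{15269} = - \frac{4855274231}{3788391590}$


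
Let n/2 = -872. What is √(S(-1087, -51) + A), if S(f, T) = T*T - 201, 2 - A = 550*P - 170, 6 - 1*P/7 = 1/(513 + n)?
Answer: 3*I*√3456896662/1231 ≈ 143.29*I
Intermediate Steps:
n = -1744 (n = 2*(-872) = -1744)
P = 51709/1231 (P = 42 - 7/(513 - 1744) = 42 - 7/(-1231) = 42 - 7*(-1/1231) = 42 + 7/1231 = 51709/1231 ≈ 42.006)
A = -28228218/1231 (A = 2 - (550*(51709/1231) - 170) = 2 - (28439950/1231 - 170) = 2 - 1*28230680/1231 = 2 - 28230680/1231 = -28228218/1231 ≈ -22931.)
S(f, T) = -201 + T² (S(f, T) = T² - 201 = -201 + T²)
√(S(-1087, -51) + A) = √((-201 + (-51)²) - 28228218/1231) = √((-201 + 2601) - 28228218/1231) = √(2400 - 28228218/1231) = √(-25273818/1231) = 3*I*√3456896662/1231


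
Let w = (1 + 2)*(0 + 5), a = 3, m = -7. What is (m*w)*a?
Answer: -315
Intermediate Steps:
w = 15 (w = 3*5 = 15)
(m*w)*a = -7*15*3 = -105*3 = -315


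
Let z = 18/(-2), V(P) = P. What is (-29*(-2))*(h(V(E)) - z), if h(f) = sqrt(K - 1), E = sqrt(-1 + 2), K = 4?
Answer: 522 + 58*sqrt(3) ≈ 622.46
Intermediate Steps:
E = 1 (E = sqrt(1) = 1)
z = -9 (z = 18*(-1/2) = -9)
h(f) = sqrt(3) (h(f) = sqrt(4 - 1) = sqrt(3))
(-29*(-2))*(h(V(E)) - z) = (-29*(-2))*(sqrt(3) - 1*(-9)) = 58*(sqrt(3) + 9) = 58*(9 + sqrt(3)) = 522 + 58*sqrt(3)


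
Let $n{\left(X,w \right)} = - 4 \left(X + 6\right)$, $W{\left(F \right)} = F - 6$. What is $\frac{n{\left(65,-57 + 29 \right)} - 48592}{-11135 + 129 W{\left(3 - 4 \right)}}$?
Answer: $\frac{24438}{6019} \approx 4.0601$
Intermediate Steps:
$W{\left(F \right)} = -6 + F$
$n{\left(X,w \right)} = -24 - 4 X$ ($n{\left(X,w \right)} = - 4 \left(6 + X\right) = -24 - 4 X$)
$\frac{n{\left(65,-57 + 29 \right)} - 48592}{-11135 + 129 W{\left(3 - 4 \right)}} = \frac{\left(-24 - 260\right) - 48592}{-11135 + 129 \left(-6 + \left(3 - 4\right)\right)} = \frac{-284 - 48592}{-11135 + 129 \left(-6 - 1\right)} = - \frac{48876}{-11135 + 129 \left(-7\right)} = - \frac{48876}{-11135 - 903} = - \frac{48876}{-12038} = \left(-48876\right) \left(- \frac{1}{12038}\right) = \frac{24438}{6019}$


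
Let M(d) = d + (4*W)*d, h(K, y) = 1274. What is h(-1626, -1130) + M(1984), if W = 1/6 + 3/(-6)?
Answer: 1838/3 ≈ 612.67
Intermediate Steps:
W = -⅓ (W = 1*(⅙) + 3*(-⅙) = ⅙ - ½ = -⅓ ≈ -0.33333)
M(d) = -d/3 (M(d) = d + (4*(-⅓))*d = d - 4*d/3 = -d/3)
h(-1626, -1130) + M(1984) = 1274 - ⅓*1984 = 1274 - 1984/3 = 1838/3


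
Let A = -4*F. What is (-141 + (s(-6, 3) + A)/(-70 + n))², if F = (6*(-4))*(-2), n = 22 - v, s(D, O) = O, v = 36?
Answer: 308025/16 ≈ 19252.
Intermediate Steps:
n = -14 (n = 22 - 1*36 = 22 - 36 = -14)
F = 48 (F = -24*(-2) = 48)
A = -192 (A = -4*48 = -192)
(-141 + (s(-6, 3) + A)/(-70 + n))² = (-141 + (3 - 192)/(-70 - 14))² = (-141 - 189/(-84))² = (-141 - 189*(-1/84))² = (-141 + 9/4)² = (-555/4)² = 308025/16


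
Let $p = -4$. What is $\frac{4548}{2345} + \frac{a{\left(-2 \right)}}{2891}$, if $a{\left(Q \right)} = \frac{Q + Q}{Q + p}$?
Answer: $\frac{5635642}{2905455} \approx 1.9397$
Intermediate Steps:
$a{\left(Q \right)} = \frac{2 Q}{-4 + Q}$ ($a{\left(Q \right)} = \frac{Q + Q}{Q - 4} = \frac{2 Q}{-4 + Q}$)
$\frac{4548}{2345} + \frac{a{\left(-2 \right)}}{2891} = \frac{4548}{2345} + \frac{2 \left(-2\right) \frac{1}{-4 - 2}}{2891} = 4548 \cdot \frac{1}{2345} + 2 \left(-2\right) \frac{1}{-6} \cdot \frac{1}{2891} = \frac{4548}{2345} + 2 \left(-2\right) \left(- \frac{1}{6}\right) \frac{1}{2891} = \frac{4548}{2345} + \frac{2}{3} \cdot \frac{1}{2891} = \frac{4548}{2345} + \frac{2}{8673} = \frac{5635642}{2905455}$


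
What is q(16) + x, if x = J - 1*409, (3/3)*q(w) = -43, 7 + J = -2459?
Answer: -2918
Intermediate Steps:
J = -2466 (J = -7 - 2459 = -2466)
q(w) = -43
x = -2875 (x = -2466 - 1*409 = -2466 - 409 = -2875)
q(16) + x = -43 - 2875 = -2918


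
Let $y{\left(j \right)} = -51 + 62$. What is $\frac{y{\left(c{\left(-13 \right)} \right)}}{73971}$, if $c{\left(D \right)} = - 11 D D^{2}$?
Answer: $\frac{11}{73971} \approx 0.00014871$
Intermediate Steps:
$c{\left(D \right)} = - 11 D^{3}$
$y{\left(j \right)} = 11$
$\frac{y{\left(c{\left(-13 \right)} \right)}}{73971} = \frac{11}{73971}$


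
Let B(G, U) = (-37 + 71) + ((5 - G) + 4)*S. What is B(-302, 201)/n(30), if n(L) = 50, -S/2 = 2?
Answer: -121/5 ≈ -24.200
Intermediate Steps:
S = -4 (S = -2*2 = -4)
B(G, U) = -2 + 4*G (B(G, U) = (-37 + 71) + ((5 - G) + 4)*(-4) = 34 + (9 - G)*(-4) = 34 + (-36 + 4*G) = -2 + 4*G)
B(-302, 201)/n(30) = (-2 + 4*(-302))/50 = (-2 - 1208)*(1/50) = -1210*1/50 = -121/5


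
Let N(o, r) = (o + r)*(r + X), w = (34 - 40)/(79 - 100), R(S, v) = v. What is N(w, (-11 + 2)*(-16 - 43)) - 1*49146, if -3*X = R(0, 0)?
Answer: 1630767/7 ≈ 2.3297e+5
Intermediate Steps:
X = 0 (X = -1/3*0 = 0)
w = 2/7 (w = -6/(-21) = -6*(-1/21) = 2/7 ≈ 0.28571)
N(o, r) = r*(o + r) (N(o, r) = (o + r)*(r + 0) = (o + r)*r = r*(o + r))
N(w, (-11 + 2)*(-16 - 43)) - 1*49146 = ((-11 + 2)*(-16 - 43))*(2/7 + (-11 + 2)*(-16 - 43)) - 1*49146 = (-9*(-59))*(2/7 - 9*(-59)) - 49146 = 531*(2/7 + 531) - 49146 = 531*(3719/7) - 49146 = 1974789/7 - 49146 = 1630767/7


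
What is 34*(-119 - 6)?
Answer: -4250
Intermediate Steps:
34*(-119 - 6) = 34*(-125) = -4250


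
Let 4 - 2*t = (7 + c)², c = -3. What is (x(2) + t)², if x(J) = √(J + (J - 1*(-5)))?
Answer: 9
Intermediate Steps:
x(J) = √(5 + 2*J) (x(J) = √(J + (J + 5)) = √(J + (5 + J)) = √(5 + 2*J))
t = -6 (t = 2 - (7 - 3)²/2 = 2 - ½*4² = 2 - ½*16 = 2 - 8 = -6)
(x(2) + t)² = (√(5 + 2*2) - 6)² = (√(5 + 4) - 6)² = (√9 - 6)² = (3 - 6)² = (-3)² = 9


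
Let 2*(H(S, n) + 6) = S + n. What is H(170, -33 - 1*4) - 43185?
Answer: -86249/2 ≈ -43125.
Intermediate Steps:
H(S, n) = -6 + S/2 + n/2 (H(S, n) = -6 + (S + n)/2 = -6 + (S/2 + n/2) = -6 + S/2 + n/2)
H(170, -33 - 1*4) - 43185 = (-6 + (½)*170 + (-33 - 1*4)/2) - 43185 = (-6 + 85 + (-33 - 4)/2) - 43185 = (-6 + 85 + (½)*(-37)) - 43185 = (-6 + 85 - 37/2) - 43185 = 121/2 - 43185 = -86249/2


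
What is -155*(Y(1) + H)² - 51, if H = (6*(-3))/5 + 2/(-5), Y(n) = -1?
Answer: -3926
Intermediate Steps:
H = -4 (H = -18*⅕ + 2*(-⅕) = -18/5 - ⅖ = -4)
-155*(Y(1) + H)² - 51 = -155*(-1 - 4)² - 51 = -155*(-5)² - 51 = -155*25 - 51 = -3875 - 51 = -3926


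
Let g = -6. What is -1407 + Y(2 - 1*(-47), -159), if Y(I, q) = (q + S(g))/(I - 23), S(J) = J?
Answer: -36747/26 ≈ -1413.3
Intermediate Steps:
Y(I, q) = (-6 + q)/(-23 + I) (Y(I, q) = (q - 6)/(I - 23) = (-6 + q)/(-23 + I))
-1407 + Y(2 - 1*(-47), -159) = -1407 + (-6 - 159)/(-23 + (2 - 1*(-47))) = -1407 - 165/(-23 + (2 + 47)) = -1407 - 165/(-23 + 49) = -1407 - 165/26 = -36747/26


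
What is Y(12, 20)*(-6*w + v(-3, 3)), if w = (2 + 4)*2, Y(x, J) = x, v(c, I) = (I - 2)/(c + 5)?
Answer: -858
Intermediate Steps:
v(c, I) = (-2 + I)/(5 + c)
w = 12 (w = 6*2 = 12)
Y(12, 20)*(-6*w + v(-3, 3)) = 12*(-6*12 + (-2 + 3)/(5 - 3)) = 12*(-72 + 1/2) = 12*(-72 + (½)*1) = 12*(-72 + ½) = 12*(-143/2) = -858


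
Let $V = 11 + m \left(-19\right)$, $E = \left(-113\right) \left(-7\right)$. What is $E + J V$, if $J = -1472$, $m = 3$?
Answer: $68503$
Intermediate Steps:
$E = 791$
$V = -46$ ($V = 11 + 3 \left(-19\right) = 11 - 57 = -46$)
$E + J V = 791 - -67712 = 791 + 67712 = 68503$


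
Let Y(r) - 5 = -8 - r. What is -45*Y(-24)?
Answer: -945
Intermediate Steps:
Y(r) = -3 - r (Y(r) = 5 + (-8 - r) = -3 - r)
-45*Y(-24) = -45*(-3 - 1*(-24)) = -45*(-3 + 24) = -45*21 = -945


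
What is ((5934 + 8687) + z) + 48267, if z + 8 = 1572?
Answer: 64452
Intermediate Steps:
z = 1564 (z = -8 + 1572 = 1564)
((5934 + 8687) + z) + 48267 = ((5934 + 8687) + 1564) + 48267 = (14621 + 1564) + 48267 = 16185 + 48267 = 64452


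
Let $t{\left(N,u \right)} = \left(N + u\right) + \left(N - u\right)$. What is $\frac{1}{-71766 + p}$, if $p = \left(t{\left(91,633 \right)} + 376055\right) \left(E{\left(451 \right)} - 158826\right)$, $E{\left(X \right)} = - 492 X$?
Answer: $- \frac{1}{143240269932} \approx -6.9813 \cdot 10^{-12}$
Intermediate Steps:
$t{\left(N,u \right)} = 2 N$
$p = -143240198166$ ($p = \left(2 \cdot 91 + 376055\right) \left(\left(-492\right) 451 - 158826\right) = \left(182 + 376055\right) \left(-221892 - 158826\right) = 376237 \left(-380718\right) = -143240198166$)
$\frac{1}{-71766 + p} = \frac{1}{-71766 - 143240198166} = \frac{1}{-143240269932} = - \frac{1}{143240269932}$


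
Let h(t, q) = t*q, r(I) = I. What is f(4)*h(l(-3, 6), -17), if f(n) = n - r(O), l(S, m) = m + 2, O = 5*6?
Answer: 3536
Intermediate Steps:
O = 30
l(S, m) = 2 + m
f(n) = -30 + n (f(n) = n - 1*30 = n - 30 = -30 + n)
h(t, q) = q*t
f(4)*h(l(-3, 6), -17) = (-30 + 4)*(-17*(2 + 6)) = -(-442)*8 = -26*(-136) = 3536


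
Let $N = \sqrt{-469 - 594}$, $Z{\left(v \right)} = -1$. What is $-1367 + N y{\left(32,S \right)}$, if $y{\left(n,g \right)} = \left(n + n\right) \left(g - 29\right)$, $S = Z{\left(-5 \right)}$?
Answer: $-1367 - 1920 i \sqrt{1063} \approx -1367.0 - 62599.0 i$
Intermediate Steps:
$S = -1$
$y{\left(n,g \right)} = 2 n \left(-29 + g\right)$
$N = i \sqrt{1063}$ ($N = \sqrt{-1063} = i \sqrt{1063} \approx 32.604 i$)
$-1367 + N y{\left(32,S \right)} = -1367 + i \sqrt{1063} \cdot 2 \cdot 32 \left(-29 - 1\right) = -1367 + i \sqrt{1063} \cdot 2 \cdot 32 \left(-30\right) = -1367 + i \sqrt{1063} \left(-1920\right) = -1367 - 1920 i \sqrt{1063}$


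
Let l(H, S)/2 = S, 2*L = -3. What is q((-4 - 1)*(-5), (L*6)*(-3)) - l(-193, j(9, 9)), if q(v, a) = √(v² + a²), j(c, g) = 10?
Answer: -20 + √1354 ≈ 16.797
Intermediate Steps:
L = -3/2 (L = (½)*(-3) = -3/2 ≈ -1.5000)
l(H, S) = 2*S
q(v, a) = √(a² + v²)
q((-4 - 1)*(-5), (L*6)*(-3)) - l(-193, j(9, 9)) = √((-3/2*6*(-3))² + ((-4 - 1)*(-5))²) - 2*10 = √((-9*(-3))² + (-5*(-5))²) - 1*20 = √(27² + 25²) - 20 = √(729 + 625) - 20 = √1354 - 20 = -20 + √1354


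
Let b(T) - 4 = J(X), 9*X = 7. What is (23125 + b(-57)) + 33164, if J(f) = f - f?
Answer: 56293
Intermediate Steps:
X = 7/9 (X = (⅑)*7 = 7/9 ≈ 0.77778)
J(f) = 0
b(T) = 4 (b(T) = 4 + 0 = 4)
(23125 + b(-57)) + 33164 = (23125 + 4) + 33164 = 23129 + 33164 = 56293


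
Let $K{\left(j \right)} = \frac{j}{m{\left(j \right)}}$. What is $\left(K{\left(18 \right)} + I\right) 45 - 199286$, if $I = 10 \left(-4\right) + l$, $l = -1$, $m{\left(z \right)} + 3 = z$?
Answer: $-201077$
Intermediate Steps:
$m{\left(z \right)} = -3 + z$
$K{\left(j \right)} = \frac{j}{-3 + j}$
$I = -41$ ($I = 10 \left(-4\right) - 1 = -40 - 1 = -41$)
$\left(K{\left(18 \right)} + I\right) 45 - 199286 = \left(\frac{18}{-3 + 18} - 41\right) 45 - 199286 = \left(\frac{18}{15} - 41\right) 45 - 199286 = \left(18 \cdot \frac{1}{15} - 41\right) 45 - 199286 = \left(\frac{6}{5} - 41\right) 45 - 199286 = \left(- \frac{199}{5}\right) 45 - 199286 = -1791 - 199286 = -201077$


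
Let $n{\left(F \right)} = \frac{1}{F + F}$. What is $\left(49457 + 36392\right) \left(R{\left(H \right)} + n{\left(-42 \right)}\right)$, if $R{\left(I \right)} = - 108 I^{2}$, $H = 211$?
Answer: $- \frac{34673940046537}{84} \approx -4.1279 \cdot 10^{11}$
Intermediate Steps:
$n{\left(F \right)} = \frac{1}{2 F}$
$\left(49457 + 36392\right) \left(R{\left(H \right)} + n{\left(-42 \right)}\right) = \left(49457 + 36392\right) \left(- 108 \cdot 211^{2} + \frac{1}{2 \left(-42\right)}\right) = 85849 \left(\left(-108\right) 44521 + \frac{1}{2} \left(- \frac{1}{42}\right)\right) = 85849 \left(-4808268 - \frac{1}{84}\right) = 85849 \left(- \frac{403894513}{84}\right) = - \frac{34673940046537}{84}$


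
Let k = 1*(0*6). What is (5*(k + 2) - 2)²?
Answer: 64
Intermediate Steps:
k = 0 (k = 1*0 = 0)
(5*(k + 2) - 2)² = (5*(0 + 2) - 2)² = (5*2 - 2)² = (10 - 2)² = 8² = 64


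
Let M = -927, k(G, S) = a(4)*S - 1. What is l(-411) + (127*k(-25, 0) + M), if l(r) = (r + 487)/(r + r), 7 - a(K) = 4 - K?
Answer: -433232/411 ≈ -1054.1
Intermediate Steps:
a(K) = 3 + K (a(K) = 7 - (4 - K) = 7 + (-4 + K) = 3 + K)
k(G, S) = -1 + 7*S (k(G, S) = (3 + 4)*S - 1 = 7*S - 1 = -1 + 7*S)
l(r) = (487 + r)/(2*r) (l(r) = (487 + r)/((2*r)) = (487 + r)*(1/(2*r)) = (487 + r)/(2*r))
l(-411) + (127*k(-25, 0) + M) = (½)*(487 - 411)/(-411) + (127*(-1 + 7*0) - 927) = (½)*(-1/411)*76 + (127*(-1 + 0) - 927) = -38/411 + (127*(-1) - 927) = -38/411 + (-127 - 927) = -38/411 - 1054 = -433232/411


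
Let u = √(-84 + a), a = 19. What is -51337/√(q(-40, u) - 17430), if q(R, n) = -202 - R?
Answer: 51337*I*√4398/8796 ≈ 387.06*I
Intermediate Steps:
u = I*√65 (u = √(-84 + 19) = √(-65) = I*√65 ≈ 8.0623*I)
-51337/√(q(-40, u) - 17430) = -51337/√((-202 - 1*(-40)) - 17430) = -51337/√((-202 + 40) - 17430) = -51337/√(-162 - 17430) = -51337*(-I*√4398/8796) = -(-51337)*I*√4398/8796 = 51337*I*√4398/8796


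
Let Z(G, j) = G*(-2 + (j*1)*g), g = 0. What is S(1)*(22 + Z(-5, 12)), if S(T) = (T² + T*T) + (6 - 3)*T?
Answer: 160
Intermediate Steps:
S(T) = 2*T² + 3*T (S(T) = (T² + T²) + 3*T = 2*T² + 3*T)
Z(G, j) = -2*G (Z(G, j) = G*(-2 + (j*1)*0) = G*(-2 + j*0) = G*(-2 + 0) = G*(-2) = -2*G)
S(1)*(22 + Z(-5, 12)) = (1*(3 + 2*1))*(22 - 2*(-5)) = (1*(3 + 2))*(22 + 10) = (1*5)*32 = 5*32 = 160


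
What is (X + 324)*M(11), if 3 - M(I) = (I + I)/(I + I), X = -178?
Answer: 292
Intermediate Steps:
M(I) = 2 (M(I) = 3 - (I + I)/(I + I) = 3 - 2*I/(2*I) = 3 - 2*I*1/(2*I) = 3 - 1*1 = 3 - 1 = 2)
(X + 324)*M(11) = (-178 + 324)*2 = 146*2 = 292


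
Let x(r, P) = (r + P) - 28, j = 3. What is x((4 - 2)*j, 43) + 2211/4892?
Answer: 104943/4892 ≈ 21.452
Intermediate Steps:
x(r, P) = -28 + P + r (x(r, P) = (P + r) - 28 = -28 + P + r)
x((4 - 2)*j, 43) + 2211/4892 = (-28 + 43 + (4 - 2)*3) + 2211/4892 = (-28 + 43 + 2*3) + 2211*(1/4892) = (-28 + 43 + 6) + 2211/4892 = 21 + 2211/4892 = 104943/4892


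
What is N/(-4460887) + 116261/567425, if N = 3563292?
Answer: -1503273779593/2531218805975 ≈ -0.59389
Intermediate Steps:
N/(-4460887) + 116261/567425 = 3563292/(-4460887) + 116261/567425 = 3563292*(-1/4460887) + 116261*(1/567425) = -3563292/4460887 + 116261/567425 = -1503273779593/2531218805975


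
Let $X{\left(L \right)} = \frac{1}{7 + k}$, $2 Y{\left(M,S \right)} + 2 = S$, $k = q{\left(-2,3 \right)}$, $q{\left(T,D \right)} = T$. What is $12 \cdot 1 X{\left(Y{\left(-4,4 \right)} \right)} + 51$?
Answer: $\frac{267}{5} \approx 53.4$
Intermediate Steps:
$k = -2$
$Y{\left(M,S \right)} = -1 + \frac{S}{2}$
$X{\left(L \right)} = \frac{1}{5}$ ($X{\left(L \right)} = \frac{1}{7 - 2} = \frac{1}{5}$)
$12 \cdot 1 X{\left(Y{\left(-4,4 \right)} \right)} + 51 = 12 \cdot 1 \cdot \frac{1}{5} + 51 = 12 \cdot \frac{1}{5} + 51 = \frac{12}{5} + 51 = \frac{267}{5}$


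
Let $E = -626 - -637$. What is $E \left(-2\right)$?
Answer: $-22$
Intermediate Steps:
$E = 11$ ($E = -626 + 637 = 11$)
$E \left(-2\right) = 11 \left(-2\right) = -22$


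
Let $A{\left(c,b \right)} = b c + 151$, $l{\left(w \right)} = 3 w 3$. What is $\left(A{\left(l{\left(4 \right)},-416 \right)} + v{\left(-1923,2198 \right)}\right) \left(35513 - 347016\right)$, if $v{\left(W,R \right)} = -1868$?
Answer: $5199919579$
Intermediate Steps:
$l{\left(w \right)} = 9 w$
$A{\left(c,b \right)} = 151 + b c$
$\left(A{\left(l{\left(4 \right)},-416 \right)} + v{\left(-1923,2198 \right)}\right) \left(35513 - 347016\right) = \left(\left(151 - 416 \cdot 9 \cdot 4\right) - 1868\right) \left(35513 - 347016\right) = \left(\left(151 - 14976\right) - 1868\right) \left(35513 + \left(-2246600 + 1899584\right)\right) = \left(\left(151 - 14976\right) - 1868\right) \left(35513 - 347016\right) = \left(-14825 - 1868\right) \left(-311503\right) = \left(-16693\right) \left(-311503\right) = 5199919579$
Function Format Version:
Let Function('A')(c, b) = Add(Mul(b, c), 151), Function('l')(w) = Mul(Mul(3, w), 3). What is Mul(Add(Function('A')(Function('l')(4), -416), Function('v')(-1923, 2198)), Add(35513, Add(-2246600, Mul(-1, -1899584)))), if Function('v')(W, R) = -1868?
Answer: 5199919579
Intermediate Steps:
Function('l')(w) = Mul(9, w)
Function('A')(c, b) = Add(151, Mul(b, c))
Mul(Add(Function('A')(Function('l')(4), -416), Function('v')(-1923, 2198)), Add(35513, Add(-2246600, Mul(-1, -1899584)))) = Mul(Add(Add(151, Mul(-416, Mul(9, 4))), -1868), Add(35513, Add(-2246600, Mul(-1, -1899584)))) = Mul(Add(Add(151, Mul(-416, 36)), -1868), Add(35513, Add(-2246600, 1899584))) = Mul(Add(Add(151, -14976), -1868), Add(35513, -347016)) = Mul(Add(-14825, -1868), -311503) = Mul(-16693, -311503) = 5199919579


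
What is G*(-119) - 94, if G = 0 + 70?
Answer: -8424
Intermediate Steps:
G = 70
G*(-119) - 94 = 70*(-119) - 94 = -8330 - 94 = -8424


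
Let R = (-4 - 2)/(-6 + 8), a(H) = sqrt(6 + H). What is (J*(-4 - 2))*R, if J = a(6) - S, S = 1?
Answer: -18 + 36*sqrt(3) ≈ 44.354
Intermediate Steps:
J = -1 + 2*sqrt(3) (J = sqrt(6 + 6) - 1*1 = sqrt(12) - 1 = 2*sqrt(3) - 1 = -1 + 2*sqrt(3) ≈ 2.4641)
R = -3 (R = -6/2 = -6*1/2 = -3)
(J*(-4 - 2))*R = ((-1 + 2*sqrt(3))*(-4 - 2))*(-3) = ((-1 + 2*sqrt(3))*(-6))*(-3) = (6 - 12*sqrt(3))*(-3) = -18 + 36*sqrt(3)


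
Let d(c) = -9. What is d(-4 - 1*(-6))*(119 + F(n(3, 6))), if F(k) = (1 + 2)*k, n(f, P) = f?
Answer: -1152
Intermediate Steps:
F(k) = 3*k
d(-4 - 1*(-6))*(119 + F(n(3, 6))) = -9*(119 + 3*3) = -9*(119 + 9) = -9*128 = -1152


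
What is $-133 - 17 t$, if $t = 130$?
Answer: $-2343$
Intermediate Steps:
$-133 - 17 t = -133 - 2210 = -2343$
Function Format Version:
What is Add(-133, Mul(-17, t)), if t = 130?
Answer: -2343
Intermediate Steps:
Add(-133, Mul(-17, t)) = Add(-133, Mul(-17, 130)) = Add(-133, -2210) = -2343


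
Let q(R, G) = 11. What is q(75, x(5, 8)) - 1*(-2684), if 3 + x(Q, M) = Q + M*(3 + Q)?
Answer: 2695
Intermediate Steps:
x(Q, M) = -3 + Q + M*(3 + Q) (x(Q, M) = -3 + (Q + M*(3 + Q)) = -3 + Q + M*(3 + Q))
q(75, x(5, 8)) - 1*(-2684) = 11 - 1*(-2684) = 11 + 2684 = 2695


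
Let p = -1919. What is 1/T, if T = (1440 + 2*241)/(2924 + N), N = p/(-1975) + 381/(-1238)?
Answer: 7150949447/4699386100 ≈ 1.5217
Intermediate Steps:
N = 1623247/2445050 (N = -1919/(-1975) + 381/(-1238) = -1919*(-1/1975) + 381*(-1/1238) = 1919/1975 - 381/1238 = 1623247/2445050 ≈ 0.66389)
T = 4699386100/7150949447 (T = (1440 + 2*241)/(2924 + 1623247/2445050) = (1440 + 482)/(7150949447/2445050) = 1922*(2445050/7150949447) = 4699386100/7150949447 ≈ 0.65717)
1/T = 1/(4699386100/7150949447) = 7150949447/4699386100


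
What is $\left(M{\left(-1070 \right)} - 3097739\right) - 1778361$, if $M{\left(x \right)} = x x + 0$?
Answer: $-3731200$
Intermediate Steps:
$M{\left(x \right)} = x^{2}$ ($M{\left(x \right)} = x^{2} + 0 = x^{2}$)
$\left(M{\left(-1070 \right)} - 3097739\right) - 1778361 = \left(\left(-1070\right)^{2} - 3097739\right) - 1778361 = \left(1144900 - 3097739\right) - 1778361 = -1952839 - 1778361 = -3731200$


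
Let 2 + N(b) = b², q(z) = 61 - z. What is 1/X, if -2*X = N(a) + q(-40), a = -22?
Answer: -2/583 ≈ -0.0034305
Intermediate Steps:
N(b) = -2 + b²
X = -583/2 (X = -((-2 + (-22)²) + (61 - 1*(-40)))/2 = -((-2 + 484) + (61 + 40))/2 = -(482 + 101)/2 = -½*583 = -583/2 ≈ -291.50)
1/X = 1/(-583/2) = -2/583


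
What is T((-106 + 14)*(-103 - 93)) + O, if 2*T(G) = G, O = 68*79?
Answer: 14388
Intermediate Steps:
O = 5372
T(G) = G/2
T((-106 + 14)*(-103 - 93)) + O = ((-106 + 14)*(-103 - 93))/2 + 5372 = (-92*(-196))/2 + 5372 = (½)*18032 + 5372 = 9016 + 5372 = 14388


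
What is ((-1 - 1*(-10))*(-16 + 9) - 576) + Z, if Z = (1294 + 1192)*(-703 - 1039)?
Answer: -4331251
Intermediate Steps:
Z = -4330612 (Z = 2486*(-1742) = -4330612)
((-1 - 1*(-10))*(-16 + 9) - 576) + Z = ((-1 - 1*(-10))*(-16 + 9) - 576) - 4330612 = ((-1 + 10)*(-7) - 576) - 4330612 = (9*(-7) - 576) - 4330612 = (-63 - 576) - 4330612 = -639 - 4330612 = -4331251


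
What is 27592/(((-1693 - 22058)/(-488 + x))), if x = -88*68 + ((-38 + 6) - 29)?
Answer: 180258536/23751 ≈ 7589.5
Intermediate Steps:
x = -6045 (x = -5984 + (-32 - 29) = -5984 - 61 = -6045)
27592/(((-1693 - 22058)/(-488 + x))) = 27592/(((-1693 - 22058)/(-488 - 6045))) = 27592/((-23751/(-6533))) = 27592/((-23751*(-1/6533))) = 27592/(23751/6533) = 27592*(6533/23751) = 180258536/23751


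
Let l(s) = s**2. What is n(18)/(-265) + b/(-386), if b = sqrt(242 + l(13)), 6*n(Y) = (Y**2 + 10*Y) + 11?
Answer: -103/318 - sqrt(411)/386 ≈ -0.37642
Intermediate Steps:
n(Y) = 11/6 + Y**2/6 + 5*Y/3 (n(Y) = ((Y**2 + 10*Y) + 11)/6 = (11 + Y**2 + 10*Y)/6 = 11/6 + Y**2/6 + 5*Y/3)
b = sqrt(411) (b = sqrt(242 + 13**2) = sqrt(242 + 169) = sqrt(411) ≈ 20.273)
n(18)/(-265) + b/(-386) = (11/6 + (1/6)*18**2 + (5/3)*18)/(-265) + sqrt(411)/(-386) = (11/6 + (1/6)*324 + 30)*(-1/265) + sqrt(411)*(-1/386) = (11/6 + 54 + 30)*(-1/265) - sqrt(411)/386 = (515/6)*(-1/265) - sqrt(411)/386 = -103/318 - sqrt(411)/386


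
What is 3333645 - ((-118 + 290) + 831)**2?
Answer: 2327636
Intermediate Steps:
3333645 - ((-118 + 290) + 831)**2 = 3333645 - (172 + 831)**2 = 3333645 - 1*1003**2 = 3333645 - 1*1006009 = 3333645 - 1006009 = 2327636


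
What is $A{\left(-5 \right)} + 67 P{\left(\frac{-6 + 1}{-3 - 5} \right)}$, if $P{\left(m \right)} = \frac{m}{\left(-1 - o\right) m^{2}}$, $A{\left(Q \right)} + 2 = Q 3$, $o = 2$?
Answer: $- \frac{791}{15} \approx -52.733$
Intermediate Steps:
$A{\left(Q \right)} = -2 + 3 Q$ ($A{\left(Q \right)} = -2 + Q 3 = -2 + 3 Q$)
$P{\left(m \right)} = - \frac{1}{3 m}$ ($P{\left(m \right)} = \frac{m}{\left(-1 - 2\right) m^{2}} = \frac{m}{\left(-3\right) m^{2}} = m \left(- \frac{1}{3 m^{2}}\right) = - \frac{1}{3 m}$)
$A{\left(-5 \right)} + 67 P{\left(\frac{-6 + 1}{-3 - 5} \right)} = \left(-2 + 3 \left(-5\right)\right) + 67 \left(- \frac{1}{3 \frac{-6 + 1}{-3 - 5}}\right) = \left(-2 - 15\right) + 67 \left(- \frac{1}{3 \left(- \frac{5}{-8}\right)}\right) = -17 + 67 \left(- \frac{1}{3 \left(\left(-5\right) \left(- \frac{1}{8}\right)\right)}\right) = -17 + 67 \left(- \frac{1}{3 \cdot \frac{5}{8}}\right) = -17 + 67 \left(\left(- \frac{1}{3}\right) \frac{8}{5}\right) = -17 + 67 \left(- \frac{8}{15}\right) = -17 - \frac{536}{15} = - \frac{791}{15}$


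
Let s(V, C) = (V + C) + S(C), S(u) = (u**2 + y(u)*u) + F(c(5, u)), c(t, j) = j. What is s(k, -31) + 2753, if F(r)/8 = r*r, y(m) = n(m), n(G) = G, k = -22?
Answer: 12310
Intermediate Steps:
y(m) = m
F(r) = 8*r**2 (F(r) = 8*(r*r) = 8*r**2)
S(u) = 10*u**2 (S(u) = (u**2 + u*u) + 8*u**2 = (u**2 + u**2) + 8*u**2 = 2*u**2 + 8*u**2 = 10*u**2)
s(V, C) = C + V + 10*C**2 (s(V, C) = (V + C) + 10*C**2 = (C + V) + 10*C**2 = C + V + 10*C**2)
s(k, -31) + 2753 = (-31 - 22 + 10*(-31)**2) + 2753 = (-31 - 22 + 10*961) + 2753 = (-31 - 22 + 9610) + 2753 = 9557 + 2753 = 12310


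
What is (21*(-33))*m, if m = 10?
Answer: -6930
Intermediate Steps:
(21*(-33))*m = (21*(-33))*10 = -693*10 = -6930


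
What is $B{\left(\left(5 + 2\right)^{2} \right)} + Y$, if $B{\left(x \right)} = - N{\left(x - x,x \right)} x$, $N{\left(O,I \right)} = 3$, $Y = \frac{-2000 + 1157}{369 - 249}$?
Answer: $- \frac{6161}{40} \approx -154.02$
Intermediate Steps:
$Y = - \frac{281}{40}$ ($Y = - \frac{843}{120} = \left(-843\right) \frac{1}{120} = - \frac{281}{40} \approx -7.025$)
$B{\left(x \right)} = - 3 x$ ($B{\left(x \right)} = \left(-1\right) 3 x = - 3 x$)
$B{\left(\left(5 + 2\right)^{2} \right)} + Y = - 3 \left(5 + 2\right)^{2} - \frac{281}{40} = - 3 \cdot 7^{2} - \frac{281}{40} = \left(-3\right) 49 - \frac{281}{40} = -147 - \frac{281}{40} = - \frac{6161}{40}$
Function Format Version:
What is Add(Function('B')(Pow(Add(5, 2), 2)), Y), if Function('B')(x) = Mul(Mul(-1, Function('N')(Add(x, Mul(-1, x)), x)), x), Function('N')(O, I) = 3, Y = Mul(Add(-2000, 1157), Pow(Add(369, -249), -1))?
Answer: Rational(-6161, 40) ≈ -154.02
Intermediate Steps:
Y = Rational(-281, 40) (Y = Mul(-843, Pow(120, -1)) = Mul(-843, Rational(1, 120)) = Rational(-281, 40) ≈ -7.0250)
Function('B')(x) = Mul(-3, x) (Function('B')(x) = Mul(Mul(-1, 3), x) = Mul(-3, x))
Add(Function('B')(Pow(Add(5, 2), 2)), Y) = Add(Mul(-3, Pow(Add(5, 2), 2)), Rational(-281, 40)) = Add(Mul(-3, Pow(7, 2)), Rational(-281, 40)) = Add(Mul(-3, 49), Rational(-281, 40)) = Add(-147, Rational(-281, 40)) = Rational(-6161, 40)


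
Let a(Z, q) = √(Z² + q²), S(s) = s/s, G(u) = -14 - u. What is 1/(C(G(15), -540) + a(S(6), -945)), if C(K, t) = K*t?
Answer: 270/4212803 - √893026/244342574 ≈ 6.0223e-5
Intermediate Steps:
S(s) = 1
1/(C(G(15), -540) + a(S(6), -945)) = 1/((-14 - 1*15)*(-540) + √(1² + (-945)²)) = 1/((-14 - 15)*(-540) + √(1 + 893025)) = 1/(-29*(-540) + √893026) = 1/(15660 + √893026)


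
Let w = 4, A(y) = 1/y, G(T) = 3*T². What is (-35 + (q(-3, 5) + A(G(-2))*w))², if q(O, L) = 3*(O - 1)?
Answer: 19600/9 ≈ 2177.8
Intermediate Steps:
q(O, L) = -3 + 3*O (q(O, L) = 3*(-1 + O) = -3 + 3*O)
(-35 + (q(-3, 5) + A(G(-2))*w))² = (-35 + ((-3 + 3*(-3)) + 4/(3*(-2)²)))² = (-35 + ((-3 - 9) + 4/(3*4)))² = (-35 + (-12 + 4/12))² = (-35 + (-12 + (1/12)*4))² = (-35 + (-12 + ⅓))² = (-35 - 35/3)² = (-140/3)² = 19600/9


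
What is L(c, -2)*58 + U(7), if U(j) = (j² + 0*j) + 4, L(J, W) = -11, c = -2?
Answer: -585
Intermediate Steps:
U(j) = 4 + j² (U(j) = (j² + 0) + 4 = j² + 4 = 4 + j²)
L(c, -2)*58 + U(7) = -11*58 + (4 + 7²) = -638 + (4 + 49) = -638 + 53 = -585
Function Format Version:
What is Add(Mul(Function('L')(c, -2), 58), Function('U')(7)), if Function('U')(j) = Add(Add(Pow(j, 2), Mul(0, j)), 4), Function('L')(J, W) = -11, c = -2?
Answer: -585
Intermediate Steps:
Function('U')(j) = Add(4, Pow(j, 2)) (Function('U')(j) = Add(Add(Pow(j, 2), 0), 4) = Add(Pow(j, 2), 4) = Add(4, Pow(j, 2)))
Add(Mul(Function('L')(c, -2), 58), Function('U')(7)) = Add(Mul(-11, 58), Add(4, Pow(7, 2))) = Add(-638, Add(4, 49)) = Add(-638, 53) = -585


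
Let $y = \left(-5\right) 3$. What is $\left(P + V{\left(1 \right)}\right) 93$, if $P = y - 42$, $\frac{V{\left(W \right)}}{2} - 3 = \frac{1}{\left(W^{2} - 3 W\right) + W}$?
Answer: $-4929$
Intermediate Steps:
$V{\left(W \right)} = 6 + \frac{2}{W^{2} - 2 W}$ ($V{\left(W \right)} = 6 + \frac{2}{\left(W^{2} - 3 W\right) + W} = 6 + \frac{2}{W^{2} - 2 W}$)
$y = -15$
$P = -57$ ($P = -15 - 42 = -57$)
$\left(P + V{\left(1 \right)}\right) 93 = \left(-57 + \frac{2 \left(1 - 6 + 3 \cdot 1^{2}\right)}{1 \left(-2 + 1\right)}\right) 93 = \left(-57 + 2 \cdot 1 \frac{1}{-1} \left(1 - 6 + 3 \cdot 1\right)\right) 93 = \left(-57 + 2 \cdot 1 \left(-1\right) \left(1 - 6 + 3\right)\right) 93 = \left(-57 + 2 \cdot 1 \left(-1\right) \left(-2\right)\right) 93 = \left(-57 + 4\right) 93 = \left(-53\right) 93 = -4929$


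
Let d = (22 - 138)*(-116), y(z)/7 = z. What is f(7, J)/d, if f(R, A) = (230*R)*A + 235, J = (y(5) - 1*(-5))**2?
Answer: 2576235/13456 ≈ 191.46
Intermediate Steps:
y(z) = 7*z
d = 13456 (d = -116*(-116) = 13456)
J = 1600 (J = (7*5 - 1*(-5))**2 = (35 + 5)**2 = 40**2 = 1600)
f(R, A) = 235 + 230*A*R (f(R, A) = 230*A*R + 235 = 235 + 230*A*R)
f(7, J)/d = (235 + 230*1600*7)/13456 = (235 + 2576000)*(1/13456) = 2576235*(1/13456) = 2576235/13456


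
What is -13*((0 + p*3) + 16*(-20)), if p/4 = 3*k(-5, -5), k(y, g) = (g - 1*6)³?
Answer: 627068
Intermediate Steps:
k(y, g) = (-6 + g)³ (k(y, g) = (g - 6)³ = (-6 + g)³)
p = -15972 (p = 4*(3*(-6 - 5)³) = 4*(3*(-11)³) = 4*(3*(-1331)) = 4*(-3993) = -15972)
-13*((0 + p*3) + 16*(-20)) = -13*((0 - 15972*3) + 16*(-20)) = -13*((0 - 47916) - 320) = -13*(-47916 - 320) = -13*(-48236) = 627068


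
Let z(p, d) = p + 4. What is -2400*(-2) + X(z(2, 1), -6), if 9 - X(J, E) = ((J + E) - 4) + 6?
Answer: 4807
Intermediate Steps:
z(p, d) = 4 + p
X(J, E) = 7 - E - J (X(J, E) = 9 - (((J + E) - 4) + 6) = 9 - (((E + J) - 4) + 6) = 9 - ((-4 + E + J) + 6) = 9 - (2 + E + J) = 9 + (-2 - E - J) = 7 - E - J)
-2400*(-2) + X(z(2, 1), -6) = -2400*(-2) + (7 - 1*(-6) - (4 + 2)) = -120*(-40) + (7 + 6 - 1*6) = 4800 + (7 + 6 - 6) = 4800 + 7 = 4807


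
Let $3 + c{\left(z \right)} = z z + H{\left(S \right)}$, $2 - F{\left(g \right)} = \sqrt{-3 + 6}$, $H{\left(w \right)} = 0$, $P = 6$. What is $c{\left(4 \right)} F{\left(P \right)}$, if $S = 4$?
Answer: $26 - 13 \sqrt{3} \approx 3.4833$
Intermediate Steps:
$F{\left(g \right)} = 2 - \sqrt{3}$ ($F{\left(g \right)} = 2 - \sqrt{-3 + 6} = 2 - \sqrt{3}$)
$c{\left(z \right)} = -3 + z^{2}$ ($c{\left(z \right)} = -3 + \left(z z + 0\right) = -3 + \left(z^{2} + 0\right) = -3 + z^{2}$)
$c{\left(4 \right)} F{\left(P \right)} = \left(-3 + 4^{2}\right) \left(2 - \sqrt{3}\right) = \left(-3 + 16\right) \left(2 - \sqrt{3}\right) = 13 \left(2 - \sqrt{3}\right) = 26 - 13 \sqrt{3}$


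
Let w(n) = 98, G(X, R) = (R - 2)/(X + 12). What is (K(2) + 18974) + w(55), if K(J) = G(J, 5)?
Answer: 267011/14 ≈ 19072.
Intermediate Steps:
G(X, R) = (-2 + R)/(12 + X)
K(J) = 3/(12 + J) (K(J) = (-2 + 5)/(12 + J) = 3/(12 + J))
(K(2) + 18974) + w(55) = (3/(12 + 2) + 18974) + 98 = (3/14 + 18974) + 98 = 265639/14 + 98 = 267011/14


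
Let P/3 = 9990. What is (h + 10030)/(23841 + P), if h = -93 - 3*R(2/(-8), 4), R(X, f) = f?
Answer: 9925/53811 ≈ 0.18444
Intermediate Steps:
P = 29970 (P = 3*9990 = 29970)
h = -105 (h = -93 - 3*4 = -93 - 12 = -105)
(h + 10030)/(23841 + P) = (-105 + 10030)/(23841 + 29970) = 9925/53811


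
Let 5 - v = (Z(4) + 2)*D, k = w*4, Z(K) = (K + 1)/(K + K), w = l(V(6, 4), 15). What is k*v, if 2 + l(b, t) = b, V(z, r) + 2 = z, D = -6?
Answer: 166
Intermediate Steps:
V(z, r) = -2 + z
l(b, t) = -2 + b
w = 2 (w = -2 + (-2 + 6) = -2 + 4 = 2)
Z(K) = (1 + K)/(2*K) (Z(K) = (1 + K)/((2*K)) = (1 + K)*(1/(2*K)) = (1 + K)/(2*K))
k = 8 (k = 2*4 = 8)
v = 83/4 (v = 5 - ((½)*(1 + 4)/4 + 2)*(-6) = 5 - ((½)*(¼)*5 + 2)*(-6) = 5 - (5/8 + 2)*(-6) = 5 - 21*(-6)/8 = 5 - 1*(-63/4) = 5 + 63/4 = 83/4 ≈ 20.750)
k*v = 8*(83/4) = 166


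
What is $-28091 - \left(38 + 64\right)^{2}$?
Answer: $-38495$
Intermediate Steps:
$-28091 - \left(38 + 64\right)^{2} = -28091 - 102^{2} = -28091 - 10404 = -38495$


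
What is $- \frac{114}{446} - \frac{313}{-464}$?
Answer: $\frac{43351}{103472} \approx 0.41896$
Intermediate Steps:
$- \frac{114}{446} - \frac{313}{-464} = \left(-114\right) \frac{1}{446} - - \frac{313}{464} = - \frac{57}{223} + \frac{313}{464} = \frac{43351}{103472}$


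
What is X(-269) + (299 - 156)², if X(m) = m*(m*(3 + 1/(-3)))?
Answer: 640235/3 ≈ 2.1341e+5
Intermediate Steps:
X(m) = 8*m²/3 (X(m) = m*(m*(3 - ⅓)) = m*(m*(8/3)) = m*(8*m/3) = 8*m²/3)
X(-269) + (299 - 156)² = (8/3)*(-269)² + (299 - 156)² = (8/3)*72361 + 143² = 578888/3 + 20449 = 640235/3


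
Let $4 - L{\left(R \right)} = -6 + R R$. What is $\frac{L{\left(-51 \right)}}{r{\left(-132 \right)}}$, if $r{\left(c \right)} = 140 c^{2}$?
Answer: $- \frac{2591}{2439360} \approx -0.0010622$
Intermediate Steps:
$L{\left(R \right)} = 10 - R^{2}$ ($L{\left(R \right)} = 4 - \left(-6 + R R\right) = 4 - \left(-6 + R^{2}\right) = 10 - R^{2}$)
$\frac{L{\left(-51 \right)}}{r{\left(-132 \right)}} = \frac{10 - \left(-51\right)^{2}}{140 \left(-132\right)^{2}} = \frac{10 - 2601}{140 \cdot 17424} = \frac{10 - 2601}{2439360} = \left(-2591\right) \frac{1}{2439360} = - \frac{2591}{2439360}$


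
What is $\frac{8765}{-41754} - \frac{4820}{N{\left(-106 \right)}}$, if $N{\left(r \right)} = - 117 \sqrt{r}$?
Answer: $- \frac{8765}{41754} - \frac{2410 i \sqrt{106}}{6201} \approx -0.20992 - 4.0014 i$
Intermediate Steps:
$\frac{8765}{-41754} - \frac{4820}{N{\left(-106 \right)}} = \frac{8765}{-41754} - \frac{4820}{\left(-117\right) \sqrt{-106}} = 8765 \left(- \frac{1}{41754}\right) - \frac{4820}{\left(-117\right) i \sqrt{106}} = - \frac{8765}{41754} - \frac{4820}{\left(-117\right) i \sqrt{106}} = - \frac{8765}{41754} - 4820 \frac{i \sqrt{106}}{12402} = - \frac{8765}{41754} - \frac{2410 i \sqrt{106}}{6201}$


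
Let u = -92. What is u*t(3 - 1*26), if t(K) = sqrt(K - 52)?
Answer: -460*I*sqrt(3) ≈ -796.74*I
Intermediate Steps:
t(K) = sqrt(-52 + K)
u*t(3 - 1*26) = -92*sqrt(-52 + (3 - 1*26)) = -92*sqrt(-52 + (3 - 26)) = -92*sqrt(-52 - 23) = -460*I*sqrt(3)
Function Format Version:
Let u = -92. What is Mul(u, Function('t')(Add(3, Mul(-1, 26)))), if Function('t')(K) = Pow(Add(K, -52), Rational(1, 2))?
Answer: Mul(-460, I, Pow(3, Rational(1, 2))) ≈ Mul(-796.74, I)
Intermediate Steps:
Function('t')(K) = Pow(Add(-52, K), Rational(1, 2))
Mul(u, Function('t')(Add(3, Mul(-1, 26)))) = Mul(-92, Pow(Add(-52, Add(3, Mul(-1, 26))), Rational(1, 2))) = Mul(-92, Pow(Add(-52, Add(3, -26)), Rational(1, 2))) = Mul(-92, Pow(Add(-52, -23), Rational(1, 2))) = Mul(-92, Pow(-75, Rational(1, 2))) = Mul(-92, Mul(5, I, Pow(3, Rational(1, 2)))) = Mul(-460, I, Pow(3, Rational(1, 2)))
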